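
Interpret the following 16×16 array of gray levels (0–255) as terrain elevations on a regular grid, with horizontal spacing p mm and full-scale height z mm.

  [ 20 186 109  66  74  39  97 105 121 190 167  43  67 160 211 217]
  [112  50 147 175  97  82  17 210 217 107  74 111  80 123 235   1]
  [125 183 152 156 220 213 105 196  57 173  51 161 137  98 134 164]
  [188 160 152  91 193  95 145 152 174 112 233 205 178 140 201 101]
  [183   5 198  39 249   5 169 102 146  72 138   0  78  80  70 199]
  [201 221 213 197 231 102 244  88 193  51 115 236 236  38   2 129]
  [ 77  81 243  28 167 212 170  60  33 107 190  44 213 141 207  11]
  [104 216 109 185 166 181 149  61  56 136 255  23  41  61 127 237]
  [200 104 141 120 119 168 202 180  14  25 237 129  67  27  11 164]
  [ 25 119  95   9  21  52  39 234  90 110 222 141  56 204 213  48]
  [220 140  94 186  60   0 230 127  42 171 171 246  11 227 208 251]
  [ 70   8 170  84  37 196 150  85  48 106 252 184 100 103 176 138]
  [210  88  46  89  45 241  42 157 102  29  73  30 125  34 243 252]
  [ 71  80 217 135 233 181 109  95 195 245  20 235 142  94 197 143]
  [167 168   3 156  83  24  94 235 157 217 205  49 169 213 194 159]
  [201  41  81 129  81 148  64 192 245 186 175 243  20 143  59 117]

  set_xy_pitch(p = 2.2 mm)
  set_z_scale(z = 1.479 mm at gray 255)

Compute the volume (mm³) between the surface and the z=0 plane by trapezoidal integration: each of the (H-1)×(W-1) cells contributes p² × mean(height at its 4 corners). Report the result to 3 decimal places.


height_mm = gray/255 × 1.479; cell vol = 2.2² × mean(4 corners)
unit = 2.2² × 1.479 / (4×255) = 0.007018 mm³ per gray-sum
row 0: Σ corner-gray over 15 cells = 7070  → 49.6173
row 1: Σ corner-gray over 15 cells = 7924  → 55.6106
row 2: Σ corner-gray over 15 cells = 9112  → 63.9480
row 3: Σ corner-gray over 15 cells = 7835  → 54.9860
row 4: Σ corner-gray over 15 cells = 7748  → 54.3755
row 5: Σ corner-gray over 15 cells = 8544  → 59.9618
row 6: Σ corner-gray over 15 cells = 7753  → 54.4106
row 7: Σ corner-gray over 15 cells = 7325  → 51.4069
row 8: Σ corner-gray over 15 cells = 6735  → 47.2662
row 9: Σ corner-gray over 15 cells = 7580  → 53.1964
row 10: Σ corner-gray over 15 cells = 7903  → 55.4633
row 11: Σ corner-gray over 15 cells = 6756  → 47.4136
row 12: Σ corner-gray over 15 cells = 7720  → 54.1790
row 13: Σ corner-gray over 15 cells = 8830  → 61.9689
row 14: Σ corner-gray over 15 cells = 8192  → 57.4915
Σ rows: total corner-gray = 117027  → 821.2955 mm³

821.295


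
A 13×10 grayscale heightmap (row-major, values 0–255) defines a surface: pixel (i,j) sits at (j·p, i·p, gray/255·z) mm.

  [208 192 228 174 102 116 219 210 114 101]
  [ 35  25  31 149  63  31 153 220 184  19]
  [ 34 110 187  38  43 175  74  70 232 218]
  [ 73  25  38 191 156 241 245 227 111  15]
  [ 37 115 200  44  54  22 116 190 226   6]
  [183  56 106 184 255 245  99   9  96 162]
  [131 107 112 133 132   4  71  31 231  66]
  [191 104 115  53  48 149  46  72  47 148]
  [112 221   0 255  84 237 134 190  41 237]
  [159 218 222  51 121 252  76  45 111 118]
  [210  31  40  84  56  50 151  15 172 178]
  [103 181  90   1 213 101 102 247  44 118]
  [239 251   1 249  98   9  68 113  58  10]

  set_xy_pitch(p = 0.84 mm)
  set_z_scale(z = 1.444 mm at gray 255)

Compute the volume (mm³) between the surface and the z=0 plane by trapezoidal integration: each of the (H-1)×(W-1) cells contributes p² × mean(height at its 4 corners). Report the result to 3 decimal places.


51.320

height_mm = gray/255 × 1.444; cell vol = 0.84² × mean(4 corners)
unit = 0.84² × 1.444 / (4×255) = 0.000998908 mm³ per gray-sum
row 0: Σ corner-gray over 9 cells = 4785  → 4.7798
row 1: Σ corner-gray over 9 cells = 3876  → 3.8718
row 2: Σ corner-gray over 9 cells = 4666  → 4.6609
row 3: Σ corner-gray over 9 cells = 4533  → 4.5281
row 4: Σ corner-gray over 9 cells = 4422  → 4.4172
row 5: Σ corner-gray over 9 cells = 4284  → 4.2793
row 6: Σ corner-gray over 9 cells = 3446  → 3.4422
row 7: Σ corner-gray over 9 cells = 4280  → 4.2753
row 8: Σ corner-gray over 9 cells = 5142  → 5.1364
row 9: Σ corner-gray over 9 cells = 4055  → 4.0506
row 10: Σ corner-gray over 9 cells = 3765  → 3.7609
row 11: Σ corner-gray over 9 cells = 4122  → 4.1175
Σ rows: total corner-gray = 51376  → 51.3199 mm³


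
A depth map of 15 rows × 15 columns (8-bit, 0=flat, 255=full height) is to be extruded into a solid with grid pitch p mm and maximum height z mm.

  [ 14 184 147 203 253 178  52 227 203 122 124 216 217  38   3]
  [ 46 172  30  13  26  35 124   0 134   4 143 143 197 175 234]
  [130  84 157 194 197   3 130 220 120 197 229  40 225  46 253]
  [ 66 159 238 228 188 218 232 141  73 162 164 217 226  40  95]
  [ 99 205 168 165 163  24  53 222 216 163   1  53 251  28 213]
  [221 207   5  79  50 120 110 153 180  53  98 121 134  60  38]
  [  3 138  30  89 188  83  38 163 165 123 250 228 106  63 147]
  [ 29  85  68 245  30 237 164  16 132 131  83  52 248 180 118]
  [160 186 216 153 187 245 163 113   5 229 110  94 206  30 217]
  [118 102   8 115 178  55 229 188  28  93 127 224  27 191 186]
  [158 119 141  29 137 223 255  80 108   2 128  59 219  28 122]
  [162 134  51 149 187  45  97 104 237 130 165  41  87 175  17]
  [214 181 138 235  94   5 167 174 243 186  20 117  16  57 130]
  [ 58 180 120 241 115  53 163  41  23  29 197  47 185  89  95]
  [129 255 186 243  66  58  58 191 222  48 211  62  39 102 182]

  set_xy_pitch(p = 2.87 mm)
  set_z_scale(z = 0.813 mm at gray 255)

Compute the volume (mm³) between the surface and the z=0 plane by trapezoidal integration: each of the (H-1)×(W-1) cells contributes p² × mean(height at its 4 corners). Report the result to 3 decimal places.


661.466

height_mm = gray/255 × 0.813; cell vol = 2.87² × mean(4 corners)
unit = 2.87² × 0.813 / (4×255) = 0.00656529 mm³ per gray-sum
row 0: Σ corner-gray over 14 cells = 7017  → 46.0687
row 1: Σ corner-gray over 14 cells = 6739  → 44.2435
row 2: Σ corner-gray over 14 cells = 8800  → 57.7746
row 3: Σ corner-gray over 14 cells = 8469  → 55.6015
row 4: Σ corner-gray over 14 cells = 6735  → 44.2173
row 5: Σ corner-gray over 14 cells = 6477  → 42.5234
row 6: Σ corner-gray over 14 cells = 6967  → 45.7404
row 7: Σ corner-gray over 14 cells = 7740  → 50.8154
row 8: Σ corner-gray over 14 cells = 7685  → 50.4543
row 9: Σ corner-gray over 14 cells = 6770  → 44.4470
row 10: Σ corner-gray over 14 cells = 6719  → 44.1122
row 11: Σ corner-gray over 14 cells = 6993  → 45.9111
row 12: Σ corner-gray over 14 cells = 6729  → 44.1779
row 13: Σ corner-gray over 14 cells = 6912  → 45.3793
Σ rows: total corner-gray = 100752  → 661.4665 mm³


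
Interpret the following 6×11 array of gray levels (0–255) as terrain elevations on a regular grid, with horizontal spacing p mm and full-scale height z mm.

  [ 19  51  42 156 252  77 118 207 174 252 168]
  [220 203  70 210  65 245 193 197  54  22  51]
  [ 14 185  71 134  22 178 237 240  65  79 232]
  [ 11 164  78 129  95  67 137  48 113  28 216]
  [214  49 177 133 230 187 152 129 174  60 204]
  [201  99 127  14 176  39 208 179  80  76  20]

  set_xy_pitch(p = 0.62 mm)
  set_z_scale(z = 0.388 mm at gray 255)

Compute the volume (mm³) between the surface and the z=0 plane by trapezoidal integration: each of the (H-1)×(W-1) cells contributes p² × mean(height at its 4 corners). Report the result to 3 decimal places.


3.782

height_mm = gray/255 × 0.388; cell vol = 0.62² × mean(4 corners)
unit = 0.62² × 0.388 / (4×255) = 0.000146223 mm³ per gray-sum
row 0: Σ corner-gray over 10 cells = 5634  → 0.8238
row 1: Σ corner-gray over 10 cells = 5457  → 0.7979
row 2: Σ corner-gray over 10 cells = 4613  → 0.6745
row 3: Σ corner-gray over 10 cells = 4945  → 0.7231
row 4: Σ corner-gray over 10 cells = 5217  → 0.7628
Σ rows: total corner-gray = 25866  → 3.7822 mm³


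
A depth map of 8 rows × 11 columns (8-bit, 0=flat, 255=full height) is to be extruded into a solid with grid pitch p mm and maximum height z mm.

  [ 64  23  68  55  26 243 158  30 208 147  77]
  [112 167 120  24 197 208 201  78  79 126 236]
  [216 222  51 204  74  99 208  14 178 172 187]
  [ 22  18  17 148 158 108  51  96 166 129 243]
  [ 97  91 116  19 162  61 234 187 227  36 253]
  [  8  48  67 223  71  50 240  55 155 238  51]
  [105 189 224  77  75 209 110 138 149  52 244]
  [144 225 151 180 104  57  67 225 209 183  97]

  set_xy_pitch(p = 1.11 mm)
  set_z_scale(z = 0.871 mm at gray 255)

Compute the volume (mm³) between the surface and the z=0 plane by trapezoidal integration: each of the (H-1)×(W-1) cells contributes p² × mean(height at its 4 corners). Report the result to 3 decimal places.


37.784

height_mm = gray/255 × 0.871; cell vol = 1.11² × mean(4 corners)
unit = 1.11² × 0.871 / (4×255) = 0.00105212 mm³ per gray-sum
row 0: Σ corner-gray over 10 cells = 4805  → 5.0554
row 1: Σ corner-gray over 10 cells = 5595  → 5.8866
row 2: Σ corner-gray over 10 cells = 4894  → 5.1491
row 3: Σ corner-gray over 10 cells = 4663  → 4.9060
row 4: Σ corner-gray over 10 cells = 4969  → 5.2280
row 5: Σ corner-gray over 10 cells = 5148  → 5.4163
row 6: Σ corner-gray over 10 cells = 5838  → 6.1423
Σ rows: total corner-gray = 35912  → 37.7836 mm³


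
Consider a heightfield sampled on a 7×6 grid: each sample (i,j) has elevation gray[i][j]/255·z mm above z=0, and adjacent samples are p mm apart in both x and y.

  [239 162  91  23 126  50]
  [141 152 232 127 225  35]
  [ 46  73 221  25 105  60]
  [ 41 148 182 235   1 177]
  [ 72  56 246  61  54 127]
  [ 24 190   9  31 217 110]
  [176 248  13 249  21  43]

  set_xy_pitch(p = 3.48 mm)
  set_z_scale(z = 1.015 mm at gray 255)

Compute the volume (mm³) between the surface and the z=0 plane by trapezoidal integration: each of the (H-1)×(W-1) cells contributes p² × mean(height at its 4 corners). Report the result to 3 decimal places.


173.535

height_mm = gray/255 × 1.015; cell vol = 3.48² × mean(4 corners)
unit = 3.48² × 1.015 / (4×255) = 0.012051 mm³ per gray-sum
row 0: Σ corner-gray over 5 cells = 2741  → 33.0319
row 1: Σ corner-gray over 5 cells = 2602  → 31.3568
row 2: Σ corner-gray over 5 cells = 2304  → 27.7656
row 3: Σ corner-gray over 5 cells = 2383  → 28.7176
row 4: Σ corner-gray over 5 cells = 2061  → 24.8372
row 5: Σ corner-gray over 5 cells = 2309  → 27.8258
Σ rows: total corner-gray = 14400  → 173.5349 mm³


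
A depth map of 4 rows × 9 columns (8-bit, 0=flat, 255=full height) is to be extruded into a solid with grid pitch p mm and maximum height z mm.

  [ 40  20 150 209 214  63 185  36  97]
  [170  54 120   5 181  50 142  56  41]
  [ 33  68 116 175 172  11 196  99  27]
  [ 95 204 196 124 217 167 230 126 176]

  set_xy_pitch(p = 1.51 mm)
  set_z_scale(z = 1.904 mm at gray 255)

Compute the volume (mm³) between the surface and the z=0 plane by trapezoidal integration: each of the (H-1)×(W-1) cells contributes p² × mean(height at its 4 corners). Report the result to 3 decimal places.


height_mm = gray/255 × 1.904; cell vol = 1.51² × mean(4 corners)
unit = 1.51² × 1.904 / (4×255) = 0.00425619 mm³ per gray-sum
row 0: Σ corner-gray over 8 cells = 3318  → 14.1220
row 1: Σ corner-gray over 8 cells = 3161  → 13.4538
row 2: Σ corner-gray over 8 cells = 4533  → 19.2933
Σ rows: total corner-gray = 11012  → 46.8691 mm³

46.869


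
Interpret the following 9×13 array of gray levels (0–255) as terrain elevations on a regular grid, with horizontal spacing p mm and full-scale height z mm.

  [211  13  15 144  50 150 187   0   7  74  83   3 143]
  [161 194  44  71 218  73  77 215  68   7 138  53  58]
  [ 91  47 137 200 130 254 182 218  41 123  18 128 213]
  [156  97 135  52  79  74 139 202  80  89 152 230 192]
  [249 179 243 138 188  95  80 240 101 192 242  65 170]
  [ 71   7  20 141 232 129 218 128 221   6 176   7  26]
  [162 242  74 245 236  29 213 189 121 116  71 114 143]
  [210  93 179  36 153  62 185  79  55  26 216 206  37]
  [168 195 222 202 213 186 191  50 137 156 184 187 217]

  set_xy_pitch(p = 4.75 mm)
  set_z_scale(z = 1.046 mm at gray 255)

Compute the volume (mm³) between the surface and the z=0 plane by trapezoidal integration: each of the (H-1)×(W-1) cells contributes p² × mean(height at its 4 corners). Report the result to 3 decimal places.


1150.565

height_mm = gray/255 × 1.046; cell vol = 4.75² × mean(4 corners)
unit = 4.75² × 1.046 / (4×255) = 0.0231376 mm³ per gray-sum
row 0: Σ corner-gray over 12 cells = 4341  → 100.4404
row 1: Σ corner-gray over 12 cells = 5795  → 134.0825
row 2: Σ corner-gray over 12 cells = 6266  → 144.9803
row 3: Σ corner-gray over 12 cells = 6951  → 160.8296
row 4: Σ corner-gray over 12 cells = 6612  → 152.9860
row 5: Σ corner-gray over 12 cells = 6272  → 145.1192
row 6: Σ corner-gray over 12 cells = 6432  → 148.8212
row 7: Σ corner-gray over 12 cells = 7058  → 163.3053
Σ rows: total corner-gray = 49727  → 1150.5646 mm³


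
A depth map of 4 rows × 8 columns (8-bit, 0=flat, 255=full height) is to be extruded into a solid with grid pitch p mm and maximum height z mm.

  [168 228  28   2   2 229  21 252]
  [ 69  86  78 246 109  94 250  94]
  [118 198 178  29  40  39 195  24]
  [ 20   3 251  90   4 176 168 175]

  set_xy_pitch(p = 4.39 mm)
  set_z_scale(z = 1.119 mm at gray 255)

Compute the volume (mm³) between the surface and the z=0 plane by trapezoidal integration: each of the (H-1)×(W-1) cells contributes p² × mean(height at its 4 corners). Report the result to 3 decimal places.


207.134

height_mm = gray/255 × 1.119; cell vol = 4.39² × mean(4 corners)
unit = 4.39² × 1.119 / (4×255) = 0.0211426 mm³ per gray-sum
row 0: Σ corner-gray over 7 cells = 3329  → 70.3838
row 1: Σ corner-gray over 7 cells = 3389  → 71.6524
row 2: Σ corner-gray over 7 cells = 3079  → 65.0981
Σ rows: total corner-gray = 9797  → 207.1343 mm³


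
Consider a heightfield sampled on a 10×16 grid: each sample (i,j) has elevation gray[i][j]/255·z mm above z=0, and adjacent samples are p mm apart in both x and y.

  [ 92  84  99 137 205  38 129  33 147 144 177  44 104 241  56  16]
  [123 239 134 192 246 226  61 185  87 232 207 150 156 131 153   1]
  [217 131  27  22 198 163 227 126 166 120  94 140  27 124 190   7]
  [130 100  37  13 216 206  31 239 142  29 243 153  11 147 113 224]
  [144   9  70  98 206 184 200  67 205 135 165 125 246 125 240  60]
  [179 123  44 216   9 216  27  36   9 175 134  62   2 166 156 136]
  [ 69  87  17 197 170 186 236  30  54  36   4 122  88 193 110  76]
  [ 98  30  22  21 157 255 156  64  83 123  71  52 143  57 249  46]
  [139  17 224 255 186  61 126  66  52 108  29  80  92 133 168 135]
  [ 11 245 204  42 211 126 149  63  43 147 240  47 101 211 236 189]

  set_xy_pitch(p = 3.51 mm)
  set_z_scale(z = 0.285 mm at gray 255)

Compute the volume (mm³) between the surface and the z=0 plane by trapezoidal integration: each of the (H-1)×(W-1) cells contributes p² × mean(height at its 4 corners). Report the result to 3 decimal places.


230.151

height_mm = gray/255 × 0.285; cell vol = 3.51² × mean(4 corners)
unit = 3.51² × 0.285 / (4×255) = 0.00344238 mm³ per gray-sum
row 0: Σ corner-gray over 15 cells = 8306  → 28.5924
row 1: Σ corner-gray over 15 cells = 8656  → 29.7972
row 2: Σ corner-gray over 15 cells = 7448  → 25.6389
row 3: Σ corner-gray over 15 cells = 8068  → 27.7731
row 4: Σ corner-gray over 15 cells = 7419  → 25.5390
row 5: Σ corner-gray over 15 cells = 6270  → 21.5837
row 6: Σ corner-gray over 15 cells = 6315  → 21.7386
row 7: Σ corner-gray over 15 cells = 6578  → 22.6440
row 8: Σ corner-gray over 15 cells = 7798  → 26.8437
Σ rows: total corner-gray = 66858  → 230.1507 mm³


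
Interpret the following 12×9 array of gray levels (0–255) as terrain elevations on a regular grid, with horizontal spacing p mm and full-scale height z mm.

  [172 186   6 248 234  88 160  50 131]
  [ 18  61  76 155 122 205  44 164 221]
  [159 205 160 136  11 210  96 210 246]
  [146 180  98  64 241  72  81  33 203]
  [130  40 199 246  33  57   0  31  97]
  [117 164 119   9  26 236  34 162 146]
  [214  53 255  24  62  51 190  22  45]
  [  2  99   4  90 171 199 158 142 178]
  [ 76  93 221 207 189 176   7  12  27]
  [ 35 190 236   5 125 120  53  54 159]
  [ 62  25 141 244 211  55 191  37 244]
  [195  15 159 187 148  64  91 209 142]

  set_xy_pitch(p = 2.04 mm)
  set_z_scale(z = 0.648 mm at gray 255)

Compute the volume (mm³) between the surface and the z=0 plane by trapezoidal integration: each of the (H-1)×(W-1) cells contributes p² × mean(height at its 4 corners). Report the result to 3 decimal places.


110.375

height_mm = gray/255 × 0.648; cell vol = 2.04² × mean(4 corners)
unit = 2.04² × 0.648 / (4×255) = 0.00264384 mm³ per gray-sum
row 0: Σ corner-gray over 8 cells = 4140  → 10.9455
row 1: Σ corner-gray over 8 cells = 4354  → 11.5113
row 2: Σ corner-gray over 8 cells = 4348  → 11.4954
row 3: Σ corner-gray over 8 cells = 3326  → 8.7934
row 4: Σ corner-gray over 8 cells = 3202  → 8.4656
row 5: Σ corner-gray over 8 cells = 3336  → 8.8199
row 6: Σ corner-gray over 8 cells = 3479  → 9.1979
row 7: Σ corner-gray over 8 cells = 3819  → 10.0968
row 8: Σ corner-gray over 8 cells = 3673  → 9.7108
row 9: Σ corner-gray over 8 cells = 3874  → 10.2422
row 10: Σ corner-gray over 8 cells = 4197  → 11.0962
Σ rows: total corner-gray = 41748  → 110.3750 mm³


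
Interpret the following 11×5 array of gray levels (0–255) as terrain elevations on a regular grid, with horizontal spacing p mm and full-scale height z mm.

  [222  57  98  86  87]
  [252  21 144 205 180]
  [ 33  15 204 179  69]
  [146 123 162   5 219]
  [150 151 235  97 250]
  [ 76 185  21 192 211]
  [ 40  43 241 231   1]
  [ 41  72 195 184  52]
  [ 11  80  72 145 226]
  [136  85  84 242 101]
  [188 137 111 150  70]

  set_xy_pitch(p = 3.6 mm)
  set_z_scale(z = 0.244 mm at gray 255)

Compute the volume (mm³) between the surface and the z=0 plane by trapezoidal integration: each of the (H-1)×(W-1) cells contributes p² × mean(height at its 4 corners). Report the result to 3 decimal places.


64.128

height_mm = gray/255 × 0.244; cell vol = 3.6² × mean(4 corners)
unit = 3.6² × 0.244 / (4×255) = 0.00310024 mm³ per gray-sum
row 0: Σ corner-gray over 4 cells = 1963  → 6.0858
row 1: Σ corner-gray over 4 cells = 2070  → 6.4175
row 2: Σ corner-gray over 4 cells = 1843  → 5.7137
row 3: Σ corner-gray over 4 cells = 2311  → 7.1646
row 4: Σ corner-gray over 4 cells = 2449  → 7.5925
row 5: Σ corner-gray over 4 cells = 2154  → 6.6779
row 6: Σ corner-gray over 4 cells = 2066  → 6.4051
row 7: Σ corner-gray over 4 cells = 1826  → 5.6610
row 8: Σ corner-gray over 4 cells = 1890  → 5.8594
row 9: Σ corner-gray over 4 cells = 2113  → 6.5508
Σ rows: total corner-gray = 20685  → 64.1284 mm³


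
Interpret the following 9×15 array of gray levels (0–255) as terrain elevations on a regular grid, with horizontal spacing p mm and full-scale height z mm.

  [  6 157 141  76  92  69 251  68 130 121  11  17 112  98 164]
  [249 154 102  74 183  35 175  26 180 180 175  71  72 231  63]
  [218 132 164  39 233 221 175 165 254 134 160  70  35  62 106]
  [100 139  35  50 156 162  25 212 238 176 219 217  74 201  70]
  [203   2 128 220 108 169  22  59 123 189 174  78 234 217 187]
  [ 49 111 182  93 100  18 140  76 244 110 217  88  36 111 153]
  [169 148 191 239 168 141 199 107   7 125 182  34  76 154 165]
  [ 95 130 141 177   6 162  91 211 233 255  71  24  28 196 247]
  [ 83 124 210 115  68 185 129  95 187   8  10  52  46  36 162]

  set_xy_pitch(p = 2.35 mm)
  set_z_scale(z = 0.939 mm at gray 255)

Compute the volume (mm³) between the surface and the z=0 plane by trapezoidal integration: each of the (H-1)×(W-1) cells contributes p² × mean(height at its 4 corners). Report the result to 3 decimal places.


height_mm = gray/255 × 0.939; cell vol = 2.35² × mean(4 corners)
unit = 2.35² × 0.939 / (4×255) = 0.00508395 mm³ per gray-sum
row 0: Σ corner-gray over 14 cells = 6484  → 32.9643
row 1: Σ corner-gray over 14 cells = 7640  → 38.8414
row 2: Σ corner-gray over 14 cells = 7990  → 40.6207
row 3: Σ corner-gray over 14 cells = 7814  → 39.7260
row 4: Σ corner-gray over 14 cells = 7090  → 36.0452
row 5: Σ corner-gray over 14 cells = 7130  → 36.2486
row 6: Σ corner-gray over 14 cells = 7668  → 38.9837
row 7: Σ corner-gray over 14 cells = 6567  → 33.3863
Σ rows: total corner-gray = 58383  → 296.8162 mm³

296.816


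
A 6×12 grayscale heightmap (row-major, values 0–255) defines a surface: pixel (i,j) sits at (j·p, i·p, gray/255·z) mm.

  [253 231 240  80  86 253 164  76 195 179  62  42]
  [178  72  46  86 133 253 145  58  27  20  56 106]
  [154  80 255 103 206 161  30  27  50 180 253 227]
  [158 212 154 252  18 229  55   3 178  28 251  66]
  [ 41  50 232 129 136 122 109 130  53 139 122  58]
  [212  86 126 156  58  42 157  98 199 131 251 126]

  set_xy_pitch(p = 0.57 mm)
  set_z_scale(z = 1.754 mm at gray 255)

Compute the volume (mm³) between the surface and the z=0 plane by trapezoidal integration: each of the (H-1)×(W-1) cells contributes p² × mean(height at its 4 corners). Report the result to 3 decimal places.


height_mm = gray/255 × 1.754; cell vol = 0.57² × mean(4 corners)
unit = 0.57² × 1.754 / (4×255) = 0.000558701 mm³ per gray-sum
row 0: Σ corner-gray over 11 cells = 5503  → 3.0745
row 1: Σ corner-gray over 11 cells = 5147  → 2.8756
row 2: Σ corner-gray over 11 cells = 6055  → 3.3829
row 3: Σ corner-gray over 11 cells = 5527  → 3.0879
row 4: Σ corner-gray over 11 cells = 5489  → 3.0667
Σ rows: total corner-gray = 27721  → 15.4877 mm³

15.488


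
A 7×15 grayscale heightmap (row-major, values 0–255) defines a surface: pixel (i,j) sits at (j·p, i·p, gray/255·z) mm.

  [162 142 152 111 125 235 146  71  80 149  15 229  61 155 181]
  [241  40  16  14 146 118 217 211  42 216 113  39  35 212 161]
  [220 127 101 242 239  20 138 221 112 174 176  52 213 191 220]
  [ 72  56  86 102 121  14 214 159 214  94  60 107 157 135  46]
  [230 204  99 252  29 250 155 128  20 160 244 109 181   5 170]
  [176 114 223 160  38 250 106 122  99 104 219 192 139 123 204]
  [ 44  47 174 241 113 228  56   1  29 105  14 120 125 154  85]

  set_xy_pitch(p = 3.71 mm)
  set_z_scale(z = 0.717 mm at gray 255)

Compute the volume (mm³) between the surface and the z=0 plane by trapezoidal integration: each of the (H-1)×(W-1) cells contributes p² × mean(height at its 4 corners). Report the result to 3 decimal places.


433.301

height_mm = gray/255 × 0.717; cell vol = 3.71² × mean(4 corners)
unit = 3.71² × 0.717 / (4×255) = 0.00967535 mm³ per gray-sum
row 0: Σ corner-gray over 14 cells = 6925  → 67.0018
row 1: Σ corner-gray over 14 cells = 7692  → 74.4228
row 2: Σ corner-gray over 14 cells = 7608  → 73.6101
row 3: Σ corner-gray over 14 cells = 7228  → 69.9334
row 4: Σ corner-gray over 14 cells = 8230  → 79.6282
row 5: Σ corner-gray over 14 cells = 7101  → 68.7047
Σ rows: total corner-gray = 44784  → 433.3010 mm³


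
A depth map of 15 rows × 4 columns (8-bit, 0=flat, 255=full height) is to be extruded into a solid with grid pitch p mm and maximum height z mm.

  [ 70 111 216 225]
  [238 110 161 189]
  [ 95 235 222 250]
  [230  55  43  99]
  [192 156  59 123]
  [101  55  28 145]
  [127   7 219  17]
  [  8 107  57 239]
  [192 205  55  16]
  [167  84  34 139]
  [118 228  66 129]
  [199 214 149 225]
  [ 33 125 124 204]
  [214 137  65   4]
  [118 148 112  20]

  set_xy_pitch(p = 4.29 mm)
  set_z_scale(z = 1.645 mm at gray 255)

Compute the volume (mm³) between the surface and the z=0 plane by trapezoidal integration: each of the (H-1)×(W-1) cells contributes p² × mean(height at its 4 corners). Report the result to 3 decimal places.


623.096

height_mm = gray/255 × 1.645; cell vol = 4.29² × mean(4 corners)
unit = 4.29² × 1.645 / (4×255) = 0.0296811 mm³ per gray-sum
row 0: Σ corner-gray over 3 cells = 1918  → 56.9284
row 1: Σ corner-gray over 3 cells = 2228  → 66.1295
row 2: Σ corner-gray over 3 cells = 1784  → 52.9511
row 3: Σ corner-gray over 3 cells = 1270  → 37.6950
row 4: Σ corner-gray over 3 cells = 1157  → 34.3411
row 5: Σ corner-gray over 3 cells = 1008  → 29.9186
row 6: Σ corner-gray over 3 cells = 1171  → 34.7566
row 7: Σ corner-gray over 3 cells = 1303  → 38.6745
row 8: Σ corner-gray over 3 cells = 1270  → 37.6950
row 9: Σ corner-gray over 3 cells = 1377  → 40.8709
row 10: Σ corner-gray over 3 cells = 1985  → 58.9170
row 11: Σ corner-gray over 3 cells = 1885  → 55.9489
row 12: Σ corner-gray over 3 cells = 1357  → 40.2773
row 13: Σ corner-gray over 3 cells = 1280  → 37.9918
Σ rows: total corner-gray = 20993  → 623.0958 mm³


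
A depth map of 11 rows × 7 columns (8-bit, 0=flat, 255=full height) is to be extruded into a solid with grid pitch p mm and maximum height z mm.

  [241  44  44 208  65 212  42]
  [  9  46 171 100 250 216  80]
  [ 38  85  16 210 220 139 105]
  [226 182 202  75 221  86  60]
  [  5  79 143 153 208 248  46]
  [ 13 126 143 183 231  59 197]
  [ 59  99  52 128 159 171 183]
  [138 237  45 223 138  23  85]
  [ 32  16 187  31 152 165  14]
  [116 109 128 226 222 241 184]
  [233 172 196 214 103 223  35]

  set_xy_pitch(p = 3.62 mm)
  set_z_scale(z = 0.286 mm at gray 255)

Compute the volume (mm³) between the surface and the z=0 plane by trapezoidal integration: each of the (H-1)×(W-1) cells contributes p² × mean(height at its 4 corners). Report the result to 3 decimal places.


120.773

height_mm = gray/255 × 0.286; cell vol = 3.62² × mean(4 corners)
unit = 3.62² × 0.286 / (4×255) = 0.00367437 mm³ per gray-sum
row 0: Σ corner-gray over 6 cells = 3084  → 11.3318
row 1: Σ corner-gray over 6 cells = 3138  → 11.5302
row 2: Σ corner-gray over 6 cells = 3301  → 12.1291
row 3: Σ corner-gray over 6 cells = 3531  → 12.9742
row 4: Σ corner-gray over 6 cells = 3407  → 12.5186
row 5: Σ corner-gray over 6 cells = 3154  → 11.5890
row 6: Σ corner-gray over 6 cells = 3015  → 11.0782
row 7: Σ corner-gray over 6 cells = 2703  → 9.9318
row 8: Σ corner-gray over 6 cells = 3300  → 12.1254
row 9: Σ corner-gray over 6 cells = 4236  → 15.5646
Σ rows: total corner-gray = 32869  → 120.7729 mm³


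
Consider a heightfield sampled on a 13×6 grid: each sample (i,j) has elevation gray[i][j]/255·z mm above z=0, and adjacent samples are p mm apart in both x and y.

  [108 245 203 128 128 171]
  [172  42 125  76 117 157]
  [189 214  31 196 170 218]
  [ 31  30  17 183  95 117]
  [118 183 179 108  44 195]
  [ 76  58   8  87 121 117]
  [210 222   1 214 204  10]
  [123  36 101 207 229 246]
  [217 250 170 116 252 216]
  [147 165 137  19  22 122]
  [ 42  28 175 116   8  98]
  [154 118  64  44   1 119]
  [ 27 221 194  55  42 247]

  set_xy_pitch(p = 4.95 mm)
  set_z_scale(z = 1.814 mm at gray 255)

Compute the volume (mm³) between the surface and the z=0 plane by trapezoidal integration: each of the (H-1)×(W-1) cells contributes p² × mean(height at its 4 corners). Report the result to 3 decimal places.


height_mm = gray/255 × 1.814; cell vol = 4.95² × mean(4 corners)
unit = 4.95² × 1.814 / (4×255) = 0.043576 mm³ per gray-sum
row 0: Σ corner-gray over 5 cells = 2736  → 119.2240
row 1: Σ corner-gray over 5 cells = 2678  → 116.6966
row 2: Σ corner-gray over 5 cells = 2427  → 105.7590
row 3: Σ corner-gray over 5 cells = 2139  → 93.2091
row 4: Σ corner-gray over 5 cells = 2082  → 90.7253
row 5: Σ corner-gray over 5 cells = 2243  → 97.7410
row 6: Σ corner-gray over 5 cells = 3017  → 131.4688
row 7: Σ corner-gray over 5 cells = 3524  → 153.5619
row 8: Σ corner-gray over 5 cells = 2964  → 129.1593
row 9: Σ corner-gray over 5 cells = 1749  → 76.2144
row 10: Σ corner-gray over 5 cells = 1521  → 66.2791
row 11: Σ corner-gray over 5 cells = 2025  → 88.2414
Σ rows: total corner-gray = 29105  → 1268.2799 mm³

1268.280


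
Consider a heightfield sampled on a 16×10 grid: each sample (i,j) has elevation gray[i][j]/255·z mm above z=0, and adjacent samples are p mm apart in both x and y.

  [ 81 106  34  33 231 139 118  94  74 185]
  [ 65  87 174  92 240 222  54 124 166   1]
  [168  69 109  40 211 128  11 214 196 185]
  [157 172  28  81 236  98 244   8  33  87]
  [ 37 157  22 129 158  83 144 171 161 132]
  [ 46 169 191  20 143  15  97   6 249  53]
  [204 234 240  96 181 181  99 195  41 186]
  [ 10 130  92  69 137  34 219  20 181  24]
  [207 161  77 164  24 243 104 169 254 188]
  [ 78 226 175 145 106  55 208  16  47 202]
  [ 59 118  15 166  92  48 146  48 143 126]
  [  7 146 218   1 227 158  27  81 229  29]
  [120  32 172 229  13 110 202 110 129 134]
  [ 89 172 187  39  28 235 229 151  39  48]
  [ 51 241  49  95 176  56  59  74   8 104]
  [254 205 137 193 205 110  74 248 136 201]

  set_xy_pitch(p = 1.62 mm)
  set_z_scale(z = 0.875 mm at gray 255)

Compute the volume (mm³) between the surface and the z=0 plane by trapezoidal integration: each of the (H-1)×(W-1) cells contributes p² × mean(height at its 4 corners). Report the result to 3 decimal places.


149.670

height_mm = gray/255 × 0.875; cell vol = 1.62² × mean(4 corners)
unit = 1.62² × 0.875 / (4×255) = 0.00225132 mm³ per gray-sum
row 0: Σ corner-gray over 9 cells = 4308  → 9.6987
row 1: Σ corner-gray over 9 cells = 4693  → 10.5655
row 2: Σ corner-gray over 9 cells = 4353  → 9.8000
row 3: Σ corner-gray over 9 cells = 4263  → 9.5974
row 4: Σ corner-gray over 9 cells = 4098  → 9.2259
row 5: Σ corner-gray over 9 cells = 4803  → 10.8131
row 6: Σ corner-gray over 9 cells = 4722  → 10.6307
row 7: Σ corner-gray over 9 cells = 4585  → 10.3223
row 8: Σ corner-gray over 9 cells = 5023  → 11.3084
row 9: Σ corner-gray over 9 cells = 3973  → 8.9445
row 10: Σ corner-gray over 9 cells = 3947  → 8.8860
row 11: Σ corner-gray over 9 cells = 4458  → 10.0364
row 12: Σ corner-gray over 9 cells = 4545  → 10.2323
row 13: Σ corner-gray over 9 cells = 3968  → 8.9333
row 14: Σ corner-gray over 9 cells = 4742  → 10.6758
Σ rows: total corner-gray = 66481  → 149.6702 mm³


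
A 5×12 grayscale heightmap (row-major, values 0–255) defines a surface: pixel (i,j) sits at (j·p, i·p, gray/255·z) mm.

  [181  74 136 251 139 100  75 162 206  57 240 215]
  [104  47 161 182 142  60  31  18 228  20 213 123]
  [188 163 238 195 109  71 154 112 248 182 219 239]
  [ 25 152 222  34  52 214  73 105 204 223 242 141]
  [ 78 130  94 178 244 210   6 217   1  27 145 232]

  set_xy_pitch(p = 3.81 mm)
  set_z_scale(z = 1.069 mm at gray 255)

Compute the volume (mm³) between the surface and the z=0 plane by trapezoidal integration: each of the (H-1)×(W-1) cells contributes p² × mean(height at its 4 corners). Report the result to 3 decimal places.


380.123

height_mm = gray/255 × 1.069; cell vol = 3.81² × mean(4 corners)
unit = 3.81² × 1.069 / (4×255) = 0.0152134 mm³ per gray-sum
row 0: Σ corner-gray over 11 cells = 5707  → 86.8231
row 1: Σ corner-gray over 11 cells = 6240  → 94.9319
row 2: Σ corner-gray over 11 cells = 7017  → 106.7527
row 3: Σ corner-gray over 11 cells = 6022  → 91.6153
Σ rows: total corner-gray = 24986  → 380.1231 mm³


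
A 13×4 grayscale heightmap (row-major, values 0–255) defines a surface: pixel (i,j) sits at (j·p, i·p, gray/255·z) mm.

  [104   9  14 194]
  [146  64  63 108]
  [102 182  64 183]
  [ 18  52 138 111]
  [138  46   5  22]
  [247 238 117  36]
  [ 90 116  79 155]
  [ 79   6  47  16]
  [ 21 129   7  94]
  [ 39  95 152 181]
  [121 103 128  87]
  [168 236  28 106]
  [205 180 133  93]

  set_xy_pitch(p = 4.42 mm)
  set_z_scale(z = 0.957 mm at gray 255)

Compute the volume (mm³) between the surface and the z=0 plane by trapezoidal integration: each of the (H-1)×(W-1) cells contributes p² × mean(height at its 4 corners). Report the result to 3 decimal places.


259.989

height_mm = gray/255 × 0.957; cell vol = 4.42² × mean(4 corners)
unit = 4.42² × 0.957 / (4×255) = 0.0183297 mm³ per gray-sum
row 0: Σ corner-gray over 3 cells = 852  → 15.6169
row 1: Σ corner-gray over 3 cells = 1285  → 23.5537
row 2: Σ corner-gray over 3 cells = 1286  → 23.5720
row 3: Σ corner-gray over 3 cells = 771  → 14.1322
row 4: Σ corner-gray over 3 cells = 1255  → 23.0038
row 5: Σ corner-gray over 3 cells = 1628  → 29.8408
row 6: Σ corner-gray over 3 cells = 836  → 15.3237
row 7: Σ corner-gray over 3 cells = 588  → 10.7779
row 8: Σ corner-gray over 3 cells = 1101  → 20.1810
row 9: Σ corner-gray over 3 cells = 1384  → 25.3684
row 10: Σ corner-gray over 3 cells = 1472  → 26.9814
row 11: Σ corner-gray over 3 cells = 1726  → 31.6371
Σ rows: total corner-gray = 14184  → 259.9890 mm³


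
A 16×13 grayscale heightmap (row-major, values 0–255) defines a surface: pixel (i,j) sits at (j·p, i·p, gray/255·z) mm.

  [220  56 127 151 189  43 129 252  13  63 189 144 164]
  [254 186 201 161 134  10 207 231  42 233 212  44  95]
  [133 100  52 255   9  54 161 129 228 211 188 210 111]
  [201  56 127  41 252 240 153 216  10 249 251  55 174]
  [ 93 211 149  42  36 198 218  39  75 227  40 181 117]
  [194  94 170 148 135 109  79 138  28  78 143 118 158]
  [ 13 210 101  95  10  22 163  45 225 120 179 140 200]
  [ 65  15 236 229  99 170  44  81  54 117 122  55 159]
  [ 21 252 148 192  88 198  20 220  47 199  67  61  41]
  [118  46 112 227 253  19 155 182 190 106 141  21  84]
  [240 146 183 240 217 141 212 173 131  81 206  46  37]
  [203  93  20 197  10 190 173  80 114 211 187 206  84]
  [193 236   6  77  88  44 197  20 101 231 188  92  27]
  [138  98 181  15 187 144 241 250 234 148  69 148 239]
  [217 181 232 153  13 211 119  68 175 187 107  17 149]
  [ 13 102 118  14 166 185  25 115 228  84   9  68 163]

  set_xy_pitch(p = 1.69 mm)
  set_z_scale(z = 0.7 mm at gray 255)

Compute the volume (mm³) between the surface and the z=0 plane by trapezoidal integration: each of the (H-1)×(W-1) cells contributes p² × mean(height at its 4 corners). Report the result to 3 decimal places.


height_mm = gray/255 × 0.7; cell vol = 1.69² × mean(4 corners)
unit = 1.69² × 0.7 / (4×255) = 0.00196007 mm³ per gray-sum
row 0: Σ corner-gray over 12 cells = 6767  → 13.2638
row 1: Σ corner-gray over 12 cells = 7109  → 13.9341
row 2: Σ corner-gray over 12 cells = 7113  → 13.9420
row 3: Σ corner-gray over 12 cells = 6717  → 13.1658
row 4: Σ corner-gray over 12 cells = 5874  → 11.5134
row 5: Σ corner-gray over 12 cells = 5665  → 11.1038
row 6: Σ corner-gray over 12 cells = 5501  → 10.7823
row 7: Σ corner-gray over 12 cells = 5714  → 11.1998
row 8: Σ corner-gray over 12 cells = 6152  → 12.0583
row 9: Σ corner-gray over 12 cells = 6935  → 13.5931
row 10: Σ corner-gray over 12 cells = 7078  → 13.8734
row 11: Σ corner-gray over 12 cells = 6029  → 11.8173
row 12: Σ corner-gray over 12 cells = 6587  → 12.9110
row 13: Σ corner-gray over 12 cells = 7099  → 13.9145
row 14: Σ corner-gray over 12 cells = 5696  → 11.1646
Σ rows: total corner-gray = 96036  → 188.2372 mm³

188.237


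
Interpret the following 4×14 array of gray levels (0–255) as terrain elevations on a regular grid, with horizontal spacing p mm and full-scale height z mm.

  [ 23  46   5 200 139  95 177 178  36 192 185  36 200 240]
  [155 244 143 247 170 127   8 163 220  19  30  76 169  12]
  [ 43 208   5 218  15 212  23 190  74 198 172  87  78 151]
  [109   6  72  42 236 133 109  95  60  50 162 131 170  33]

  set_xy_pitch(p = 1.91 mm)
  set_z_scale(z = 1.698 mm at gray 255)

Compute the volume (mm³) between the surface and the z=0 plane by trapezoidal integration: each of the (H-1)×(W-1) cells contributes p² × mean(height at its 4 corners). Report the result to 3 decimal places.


115.515

height_mm = gray/255 × 1.698; cell vol = 1.91² × mean(4 corners)
unit = 1.91² × 1.698 / (4×255) = 0.00607301 mm³ per gray-sum
row 0: Σ corner-gray over 13 cells = 6640  → 40.3248
row 1: Σ corner-gray over 13 cells = 6553  → 39.7965
row 2: Σ corner-gray over 13 cells = 5828  → 35.3935
Σ rows: total corner-gray = 19021  → 115.5148 mm³


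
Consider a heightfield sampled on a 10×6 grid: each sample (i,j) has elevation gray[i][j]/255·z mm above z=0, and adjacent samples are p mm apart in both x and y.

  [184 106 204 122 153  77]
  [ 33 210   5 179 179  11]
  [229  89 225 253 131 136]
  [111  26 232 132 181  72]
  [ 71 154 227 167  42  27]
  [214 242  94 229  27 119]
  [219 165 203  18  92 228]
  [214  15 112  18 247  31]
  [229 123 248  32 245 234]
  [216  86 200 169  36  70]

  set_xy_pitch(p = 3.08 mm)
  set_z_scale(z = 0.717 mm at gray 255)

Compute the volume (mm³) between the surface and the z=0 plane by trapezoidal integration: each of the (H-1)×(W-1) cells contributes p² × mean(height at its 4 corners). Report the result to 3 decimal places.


height_mm = gray/255 × 0.717; cell vol = 3.08² × mean(4 corners)
unit = 3.08² × 0.717 / (4×255) = 0.00666838 mm³ per gray-sum
row 0: Σ corner-gray over 5 cells = 2621  → 17.4778
row 1: Σ corner-gray over 5 cells = 2951  → 19.6784
row 2: Σ corner-gray over 5 cells = 3086  → 20.5786
row 3: Σ corner-gray over 5 cells = 2603  → 17.3578
row 4: Σ corner-gray over 5 cells = 2795  → 18.6381
row 5: Σ corner-gray over 5 cells = 2920  → 19.4717
row 6: Σ corner-gray over 5 cells = 2432  → 16.2175
row 7: Σ corner-gray over 5 cells = 2788  → 18.5914
row 8: Σ corner-gray over 5 cells = 3027  → 20.1852
Σ rows: total corner-gray = 25223  → 168.1966 mm³

168.197


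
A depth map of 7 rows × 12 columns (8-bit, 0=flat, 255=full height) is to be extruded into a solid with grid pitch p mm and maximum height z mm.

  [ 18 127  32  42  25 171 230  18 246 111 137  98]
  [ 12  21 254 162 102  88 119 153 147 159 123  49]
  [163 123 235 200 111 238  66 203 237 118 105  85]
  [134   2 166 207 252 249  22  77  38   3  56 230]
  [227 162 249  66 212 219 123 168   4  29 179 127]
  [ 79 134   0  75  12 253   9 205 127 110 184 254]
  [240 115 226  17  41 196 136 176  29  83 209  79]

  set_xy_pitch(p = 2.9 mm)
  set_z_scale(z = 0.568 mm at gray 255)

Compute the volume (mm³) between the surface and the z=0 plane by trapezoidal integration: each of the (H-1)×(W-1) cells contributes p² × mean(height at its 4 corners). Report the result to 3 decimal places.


159.759

height_mm = gray/255 × 0.568; cell vol = 2.9² × mean(4 corners)
unit = 2.9² × 0.568 / (4×255) = 0.00468322 mm³ per gray-sum
row 0: Σ corner-gray over 11 cells = 5111  → 23.9359
row 1: Σ corner-gray over 11 cells = 6237  → 29.2092
row 2: Σ corner-gray over 11 cells = 6028  → 28.2304
row 3: Σ corner-gray over 11 cells = 5684  → 26.6194
row 4: Σ corner-gray over 11 cells = 5727  → 26.8208
row 5: Σ corner-gray over 11 cells = 5326  → 24.9428
Σ rows: total corner-gray = 34113  → 159.7585 mm³


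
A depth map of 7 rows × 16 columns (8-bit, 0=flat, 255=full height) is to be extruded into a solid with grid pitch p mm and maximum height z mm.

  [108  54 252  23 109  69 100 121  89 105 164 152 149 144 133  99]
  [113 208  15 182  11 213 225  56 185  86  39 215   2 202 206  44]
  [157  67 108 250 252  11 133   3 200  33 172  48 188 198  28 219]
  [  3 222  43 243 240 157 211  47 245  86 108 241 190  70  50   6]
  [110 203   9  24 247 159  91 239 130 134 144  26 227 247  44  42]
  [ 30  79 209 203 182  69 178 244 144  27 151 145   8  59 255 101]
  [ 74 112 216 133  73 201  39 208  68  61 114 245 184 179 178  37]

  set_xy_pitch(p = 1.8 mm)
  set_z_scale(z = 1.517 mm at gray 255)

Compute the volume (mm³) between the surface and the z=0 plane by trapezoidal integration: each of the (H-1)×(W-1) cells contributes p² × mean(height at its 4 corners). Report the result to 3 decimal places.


229.284

height_mm = gray/255 × 1.517; cell vol = 1.8² × mean(4 corners)
unit = 1.8² × 1.517 / (4×255) = 0.00481871 mm³ per gray-sum
row 0: Σ corner-gray over 15 cells = 7382  → 35.5717
row 1: Σ corner-gray over 15 cells = 7605  → 36.6463
row 2: Σ corner-gray over 15 cells = 8073  → 38.9014
row 3: Σ corner-gray over 15 cells = 8315  → 40.0675
row 4: Σ corner-gray over 15 cells = 8037  → 38.7279
row 5: Σ corner-gray over 15 cells = 8170  → 39.3688
Σ rows: total corner-gray = 47582  → 229.2837 mm³
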